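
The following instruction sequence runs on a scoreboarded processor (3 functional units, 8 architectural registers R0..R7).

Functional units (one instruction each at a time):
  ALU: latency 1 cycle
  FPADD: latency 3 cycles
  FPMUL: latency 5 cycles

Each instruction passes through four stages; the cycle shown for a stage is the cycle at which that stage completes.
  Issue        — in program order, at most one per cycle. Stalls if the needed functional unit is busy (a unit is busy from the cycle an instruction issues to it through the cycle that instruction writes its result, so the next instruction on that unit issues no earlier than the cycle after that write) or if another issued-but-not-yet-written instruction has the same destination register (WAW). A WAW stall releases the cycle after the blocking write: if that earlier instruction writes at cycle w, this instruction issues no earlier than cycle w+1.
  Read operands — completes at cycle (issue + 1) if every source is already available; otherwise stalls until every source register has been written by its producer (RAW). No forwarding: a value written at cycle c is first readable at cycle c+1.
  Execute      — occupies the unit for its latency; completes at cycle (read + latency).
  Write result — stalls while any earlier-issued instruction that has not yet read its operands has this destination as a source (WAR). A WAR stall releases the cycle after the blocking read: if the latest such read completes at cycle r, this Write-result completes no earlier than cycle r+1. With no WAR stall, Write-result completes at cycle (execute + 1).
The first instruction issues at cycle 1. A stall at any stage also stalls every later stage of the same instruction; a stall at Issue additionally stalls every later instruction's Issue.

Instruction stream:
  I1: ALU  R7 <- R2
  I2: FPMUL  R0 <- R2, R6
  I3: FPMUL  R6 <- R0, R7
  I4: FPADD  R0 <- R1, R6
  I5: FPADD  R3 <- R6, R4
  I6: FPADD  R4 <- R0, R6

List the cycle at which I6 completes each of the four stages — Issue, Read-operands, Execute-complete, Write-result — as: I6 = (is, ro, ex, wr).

I1 -> (1, 2, 3, 4)
I2 -> (2, 3, 8, 9)
I3 -> (10, 11, 16, 17)  // struct: FPMUL busy until I2 writes@9
I4 -> (11, 18, 21, 22)  // RAW R6: wait I3 write@17
I5 -> (23, 24, 27, 28)  // struct: FPADD busy until I4 writes@22
I6 -> (29, 30, 33, 34)  // struct: FPADD busy until I5 writes@28

I6 = (29, 30, 33, 34)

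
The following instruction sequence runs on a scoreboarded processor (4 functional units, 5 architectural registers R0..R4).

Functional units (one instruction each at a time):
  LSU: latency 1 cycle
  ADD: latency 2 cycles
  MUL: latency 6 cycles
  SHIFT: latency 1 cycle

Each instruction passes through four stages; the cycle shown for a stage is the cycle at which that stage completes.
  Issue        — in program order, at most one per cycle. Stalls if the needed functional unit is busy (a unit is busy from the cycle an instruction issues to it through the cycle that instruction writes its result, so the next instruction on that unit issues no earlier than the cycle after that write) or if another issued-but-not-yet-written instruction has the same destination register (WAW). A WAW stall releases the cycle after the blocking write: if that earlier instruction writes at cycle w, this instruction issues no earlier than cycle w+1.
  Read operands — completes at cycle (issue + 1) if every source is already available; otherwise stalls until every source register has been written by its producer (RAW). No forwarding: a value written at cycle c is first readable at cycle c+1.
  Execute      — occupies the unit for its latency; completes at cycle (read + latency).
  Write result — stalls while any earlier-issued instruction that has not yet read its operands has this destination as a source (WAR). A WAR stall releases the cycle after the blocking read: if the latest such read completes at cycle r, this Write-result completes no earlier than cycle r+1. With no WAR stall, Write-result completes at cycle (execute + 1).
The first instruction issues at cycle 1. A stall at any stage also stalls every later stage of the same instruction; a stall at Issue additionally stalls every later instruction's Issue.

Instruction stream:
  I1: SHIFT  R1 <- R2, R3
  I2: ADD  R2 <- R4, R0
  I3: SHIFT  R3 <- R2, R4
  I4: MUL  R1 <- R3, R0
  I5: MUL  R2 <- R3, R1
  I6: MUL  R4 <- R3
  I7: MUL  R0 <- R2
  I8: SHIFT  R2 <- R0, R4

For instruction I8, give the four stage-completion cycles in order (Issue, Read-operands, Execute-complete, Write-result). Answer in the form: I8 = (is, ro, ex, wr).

I8 = (37, 45, 46, 47)

cycle 1: I1 issues→SHIFT
cycle 2: I1 reads | I2 issues→ADD
cycle 3: I1 exec-done | I2 reads
cycle 4: I1 writes R1
cycle 5: I2 exec-done | I3 issues→SHIFT
cycle 6: I2 writes R2 | I4 issues→MUL
cycle 7: I3 reads
cycle 8: I3 exec-done
cycle 9: I3 writes R3
cycle 10: I4 reads
cycle 16: I4 exec-done
cycle 17: I4 writes R1
cycle 18: I5 issues→MUL
cycle 19: I5 reads
cycle 25: I5 exec-done
cycle 26: I5 writes R2
cycle 27: I6 issues→MUL
cycle 28: I6 reads
cycle 34: I6 exec-done
cycle 35: I6 writes R4
cycle 36: I7 issues→MUL
cycle 37: I7 reads | I8 issues→SHIFT
cycle 43: I7 exec-done
cycle 44: I7 writes R0
cycle 45: I8 reads
cycle 46: I8 exec-done
cycle 47: I8 writes R2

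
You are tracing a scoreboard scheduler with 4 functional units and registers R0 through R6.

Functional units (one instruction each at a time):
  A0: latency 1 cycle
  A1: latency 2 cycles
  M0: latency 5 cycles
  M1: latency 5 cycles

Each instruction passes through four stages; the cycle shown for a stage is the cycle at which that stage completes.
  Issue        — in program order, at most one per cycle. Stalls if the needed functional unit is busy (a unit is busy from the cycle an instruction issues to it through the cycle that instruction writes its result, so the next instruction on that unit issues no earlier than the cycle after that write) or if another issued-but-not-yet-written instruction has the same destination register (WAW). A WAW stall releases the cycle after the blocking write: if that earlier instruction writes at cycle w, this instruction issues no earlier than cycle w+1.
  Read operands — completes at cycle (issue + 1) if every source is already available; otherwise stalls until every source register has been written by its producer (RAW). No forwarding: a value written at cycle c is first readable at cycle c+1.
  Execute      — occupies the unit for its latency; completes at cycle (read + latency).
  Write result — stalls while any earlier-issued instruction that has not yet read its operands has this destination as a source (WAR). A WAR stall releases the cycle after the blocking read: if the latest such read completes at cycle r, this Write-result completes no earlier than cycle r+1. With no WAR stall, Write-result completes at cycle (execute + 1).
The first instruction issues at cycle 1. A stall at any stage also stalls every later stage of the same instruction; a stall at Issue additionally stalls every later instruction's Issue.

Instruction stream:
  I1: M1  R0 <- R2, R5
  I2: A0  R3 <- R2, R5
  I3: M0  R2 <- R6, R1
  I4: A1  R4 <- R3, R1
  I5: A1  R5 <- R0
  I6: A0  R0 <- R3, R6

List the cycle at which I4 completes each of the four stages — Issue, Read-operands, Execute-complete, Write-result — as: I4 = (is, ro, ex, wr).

  I1 | 1 | 2 | 7 | 8
  I2 | 2 | 3 | 4 | 5
  I3 | 3 | 4 | 9 | 10
  I4 | 4 | 6 | 8 | 9   RAW R3: wait I2 write@5
  I5 | 10 | 11 | 13 | 14   struct: A1 busy until I4 writes@9
  I6 | 11 | 12 | 13 | 14

I4 = (4, 6, 8, 9)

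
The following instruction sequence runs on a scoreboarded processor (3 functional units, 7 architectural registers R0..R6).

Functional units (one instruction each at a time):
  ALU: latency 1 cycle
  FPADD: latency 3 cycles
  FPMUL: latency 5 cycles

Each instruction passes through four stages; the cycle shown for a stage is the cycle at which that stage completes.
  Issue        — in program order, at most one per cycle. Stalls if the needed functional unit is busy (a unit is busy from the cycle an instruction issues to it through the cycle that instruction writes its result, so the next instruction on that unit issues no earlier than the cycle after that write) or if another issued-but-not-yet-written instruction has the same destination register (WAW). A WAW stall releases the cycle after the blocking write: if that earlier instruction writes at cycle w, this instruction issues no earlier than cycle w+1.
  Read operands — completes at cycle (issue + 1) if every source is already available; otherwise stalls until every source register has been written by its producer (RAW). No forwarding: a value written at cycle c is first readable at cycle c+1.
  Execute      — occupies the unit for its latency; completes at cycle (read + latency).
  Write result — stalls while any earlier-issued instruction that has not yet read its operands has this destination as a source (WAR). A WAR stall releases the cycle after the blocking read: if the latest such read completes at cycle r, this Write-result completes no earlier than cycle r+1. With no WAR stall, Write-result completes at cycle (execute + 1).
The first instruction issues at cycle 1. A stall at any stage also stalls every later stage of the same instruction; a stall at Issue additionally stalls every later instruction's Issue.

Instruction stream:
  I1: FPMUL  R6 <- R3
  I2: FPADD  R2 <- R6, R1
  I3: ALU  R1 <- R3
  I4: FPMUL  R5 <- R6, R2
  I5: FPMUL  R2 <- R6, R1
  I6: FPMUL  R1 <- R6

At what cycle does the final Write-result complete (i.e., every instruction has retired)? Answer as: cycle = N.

  I1 | 1 | 2 | 7 | 8
  I2 | 2 | 9 | 12 | 13   RAW R6: wait I1 write@8
  I3 | 3 | 4 | 5 | 10   WAR R1: wait I2 read@9
  I4 | 9 | 14 | 19 | 20   struct: FPMUL busy until I1 writes@8 · RAW R2: wait I2 write@13
  I5 | 21 | 22 | 27 | 28   struct: FPMUL busy until I4 writes@20
  I6 | 29 | 30 | 35 | 36   struct: FPMUL busy until I5 writes@28

cycle = 36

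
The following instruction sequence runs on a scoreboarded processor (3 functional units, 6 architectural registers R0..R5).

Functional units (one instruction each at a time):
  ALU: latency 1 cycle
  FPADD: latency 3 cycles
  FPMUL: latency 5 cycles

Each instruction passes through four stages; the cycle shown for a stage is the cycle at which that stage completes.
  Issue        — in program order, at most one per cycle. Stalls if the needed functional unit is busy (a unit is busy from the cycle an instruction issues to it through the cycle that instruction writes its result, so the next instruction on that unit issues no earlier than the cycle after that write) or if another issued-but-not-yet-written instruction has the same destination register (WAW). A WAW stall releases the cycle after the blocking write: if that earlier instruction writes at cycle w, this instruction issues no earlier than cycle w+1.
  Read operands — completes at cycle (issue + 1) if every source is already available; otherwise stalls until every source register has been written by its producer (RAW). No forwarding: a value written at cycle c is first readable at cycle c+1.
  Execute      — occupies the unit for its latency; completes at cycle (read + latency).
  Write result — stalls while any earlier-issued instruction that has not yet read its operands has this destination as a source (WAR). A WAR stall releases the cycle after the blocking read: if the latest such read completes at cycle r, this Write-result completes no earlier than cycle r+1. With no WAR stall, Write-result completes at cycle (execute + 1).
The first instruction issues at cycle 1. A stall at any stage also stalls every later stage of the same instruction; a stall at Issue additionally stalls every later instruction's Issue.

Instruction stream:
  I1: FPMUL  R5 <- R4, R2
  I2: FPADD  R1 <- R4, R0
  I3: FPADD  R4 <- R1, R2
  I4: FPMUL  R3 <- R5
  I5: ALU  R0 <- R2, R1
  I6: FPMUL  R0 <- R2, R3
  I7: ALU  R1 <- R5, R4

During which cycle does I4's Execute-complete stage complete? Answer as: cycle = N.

  I1 | 1 | 2 | 7 | 8
  I2 | 2 | 3 | 6 | 7
  I3 | 8 | 9 | 12 | 13   struct: FPADD busy until I2 writes@7
  I4 | 9 | 10 | 15 | 16
  I5 | 10 | 11 | 12 | 13
  I6 | 17 | 18 | 23 | 24   struct: FPMUL busy until I4 writes@16
  I7 | 18 | 19 | 20 | 21

cycle = 15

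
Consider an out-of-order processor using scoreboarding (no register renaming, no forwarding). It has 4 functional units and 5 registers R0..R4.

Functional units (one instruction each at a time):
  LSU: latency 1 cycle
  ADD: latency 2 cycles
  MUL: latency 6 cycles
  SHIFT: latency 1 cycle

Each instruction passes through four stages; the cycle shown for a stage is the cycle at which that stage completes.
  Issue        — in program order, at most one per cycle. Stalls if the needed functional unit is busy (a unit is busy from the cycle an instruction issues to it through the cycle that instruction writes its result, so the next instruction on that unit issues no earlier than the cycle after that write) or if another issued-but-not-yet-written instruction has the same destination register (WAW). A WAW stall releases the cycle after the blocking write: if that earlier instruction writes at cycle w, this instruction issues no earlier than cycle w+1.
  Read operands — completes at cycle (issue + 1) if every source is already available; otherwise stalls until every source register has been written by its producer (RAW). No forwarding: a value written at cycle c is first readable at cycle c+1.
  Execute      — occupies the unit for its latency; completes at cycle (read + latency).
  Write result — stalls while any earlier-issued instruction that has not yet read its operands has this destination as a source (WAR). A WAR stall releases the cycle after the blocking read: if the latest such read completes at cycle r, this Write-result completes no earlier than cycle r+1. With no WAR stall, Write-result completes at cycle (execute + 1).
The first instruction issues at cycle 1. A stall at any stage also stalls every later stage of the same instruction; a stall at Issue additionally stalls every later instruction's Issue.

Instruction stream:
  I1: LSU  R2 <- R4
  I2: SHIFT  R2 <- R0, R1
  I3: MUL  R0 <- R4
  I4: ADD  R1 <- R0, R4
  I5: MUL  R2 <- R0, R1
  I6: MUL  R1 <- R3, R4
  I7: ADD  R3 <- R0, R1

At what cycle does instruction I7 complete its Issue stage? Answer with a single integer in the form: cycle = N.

cycle = 28

1) issue 1, read 2, done 3, write 4
2) issue 5, read 6, done 7, write 8  <WAW R2: wait I1 write@4>
3) issue 6, read 7, done 13, write 14
4) issue 7, read 15, done 17, write 18  <RAW R0: wait I3 write@14>
5) issue 15, read 19, done 25, write 26  <struct: MUL busy until I3 writes@14 / RAW R1: wait I4 write@18>
6) issue 27, read 28, done 34, write 35  <struct: MUL busy until I5 writes@26>
7) issue 28, read 36, done 38, write 39  <RAW R1: wait I6 write@35>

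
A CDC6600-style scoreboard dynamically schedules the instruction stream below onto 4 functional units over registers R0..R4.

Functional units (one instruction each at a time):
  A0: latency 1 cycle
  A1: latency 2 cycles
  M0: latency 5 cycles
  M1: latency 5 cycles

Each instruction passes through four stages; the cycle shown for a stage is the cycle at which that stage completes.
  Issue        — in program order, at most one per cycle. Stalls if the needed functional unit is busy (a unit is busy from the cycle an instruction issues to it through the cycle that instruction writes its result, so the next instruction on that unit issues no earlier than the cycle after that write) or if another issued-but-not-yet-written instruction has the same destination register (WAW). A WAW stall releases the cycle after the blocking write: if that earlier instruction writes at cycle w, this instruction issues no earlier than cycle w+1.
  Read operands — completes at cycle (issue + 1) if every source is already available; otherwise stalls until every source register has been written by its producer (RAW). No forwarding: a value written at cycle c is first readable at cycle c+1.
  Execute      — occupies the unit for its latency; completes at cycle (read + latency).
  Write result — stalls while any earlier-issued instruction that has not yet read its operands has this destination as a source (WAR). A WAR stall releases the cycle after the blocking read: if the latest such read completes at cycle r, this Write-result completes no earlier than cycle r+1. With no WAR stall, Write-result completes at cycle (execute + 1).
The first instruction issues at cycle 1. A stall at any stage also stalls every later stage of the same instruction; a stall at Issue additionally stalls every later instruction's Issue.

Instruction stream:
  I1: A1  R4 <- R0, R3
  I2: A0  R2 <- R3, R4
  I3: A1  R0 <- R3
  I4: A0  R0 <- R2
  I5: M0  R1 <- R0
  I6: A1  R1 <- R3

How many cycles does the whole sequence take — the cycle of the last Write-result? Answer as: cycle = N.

cycle = 26

I1  is:1  ro:2  ex:4  wr:5
I2  is:2  ro:6  ex:7  wr:8  — RAW R4: wait I1 write@5
I3  is:6  ro:7  ex:9  wr:10  — struct: A1 busy until I1 writes@5
I4  is:11  ro:12  ex:13  wr:14  — WAW R0: wait I3 write@10
I5  is:12  ro:15  ex:20  wr:21  — RAW R0: wait I4 write@14
I6  is:22  ro:23  ex:25  wr:26  — WAW R1: wait I5 write@21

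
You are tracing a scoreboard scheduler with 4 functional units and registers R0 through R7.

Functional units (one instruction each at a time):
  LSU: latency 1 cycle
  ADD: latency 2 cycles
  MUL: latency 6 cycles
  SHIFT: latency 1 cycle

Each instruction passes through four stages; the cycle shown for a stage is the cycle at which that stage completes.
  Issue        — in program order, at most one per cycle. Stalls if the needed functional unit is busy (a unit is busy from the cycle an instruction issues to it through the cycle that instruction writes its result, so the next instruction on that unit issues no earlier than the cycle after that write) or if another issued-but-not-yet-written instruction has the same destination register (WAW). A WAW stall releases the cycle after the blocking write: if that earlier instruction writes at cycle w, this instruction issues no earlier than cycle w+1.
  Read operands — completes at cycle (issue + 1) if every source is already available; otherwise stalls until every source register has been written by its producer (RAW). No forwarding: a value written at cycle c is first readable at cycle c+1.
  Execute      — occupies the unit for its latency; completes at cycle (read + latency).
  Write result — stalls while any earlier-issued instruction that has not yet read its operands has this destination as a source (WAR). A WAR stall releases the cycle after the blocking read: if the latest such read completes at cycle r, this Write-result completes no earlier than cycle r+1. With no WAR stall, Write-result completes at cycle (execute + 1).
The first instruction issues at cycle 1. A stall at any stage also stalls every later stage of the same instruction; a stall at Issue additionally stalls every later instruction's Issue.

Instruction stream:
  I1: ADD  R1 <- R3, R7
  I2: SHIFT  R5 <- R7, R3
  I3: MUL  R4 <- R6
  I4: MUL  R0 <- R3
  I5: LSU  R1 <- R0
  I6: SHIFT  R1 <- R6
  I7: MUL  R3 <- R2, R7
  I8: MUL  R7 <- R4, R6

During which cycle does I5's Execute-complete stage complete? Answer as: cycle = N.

cycle 1: I1 dispatched to ADD
cycle 2: I1 operands ready | I2 dispatched to SHIFT
cycle 3: I2 operands ready | I3 dispatched to MUL
cycle 4: I1 complete | I2 complete | I3 operands ready
cycle 5: R1←I1 | R5←I2
cycle 10: I3 complete
cycle 11: R4←I3
cycle 12: I4 dispatched to MUL
cycle 13: I4 operands ready | I5 dispatched to LSU
cycle 19: I4 complete
cycle 20: R0←I4
cycle 21: I5 operands ready
cycle 22: I5 complete
cycle 23: R1←I5
cycle 24: I6 dispatched to SHIFT
cycle 25: I6 operands ready | I7 dispatched to MUL
cycle 26: I6 complete | I7 operands ready
cycle 27: R1←I6
cycle 32: I7 complete
cycle 33: R3←I7
cycle 34: I8 dispatched to MUL
cycle 35: I8 operands ready
cycle 41: I8 complete
cycle 42: R7←I8

cycle = 22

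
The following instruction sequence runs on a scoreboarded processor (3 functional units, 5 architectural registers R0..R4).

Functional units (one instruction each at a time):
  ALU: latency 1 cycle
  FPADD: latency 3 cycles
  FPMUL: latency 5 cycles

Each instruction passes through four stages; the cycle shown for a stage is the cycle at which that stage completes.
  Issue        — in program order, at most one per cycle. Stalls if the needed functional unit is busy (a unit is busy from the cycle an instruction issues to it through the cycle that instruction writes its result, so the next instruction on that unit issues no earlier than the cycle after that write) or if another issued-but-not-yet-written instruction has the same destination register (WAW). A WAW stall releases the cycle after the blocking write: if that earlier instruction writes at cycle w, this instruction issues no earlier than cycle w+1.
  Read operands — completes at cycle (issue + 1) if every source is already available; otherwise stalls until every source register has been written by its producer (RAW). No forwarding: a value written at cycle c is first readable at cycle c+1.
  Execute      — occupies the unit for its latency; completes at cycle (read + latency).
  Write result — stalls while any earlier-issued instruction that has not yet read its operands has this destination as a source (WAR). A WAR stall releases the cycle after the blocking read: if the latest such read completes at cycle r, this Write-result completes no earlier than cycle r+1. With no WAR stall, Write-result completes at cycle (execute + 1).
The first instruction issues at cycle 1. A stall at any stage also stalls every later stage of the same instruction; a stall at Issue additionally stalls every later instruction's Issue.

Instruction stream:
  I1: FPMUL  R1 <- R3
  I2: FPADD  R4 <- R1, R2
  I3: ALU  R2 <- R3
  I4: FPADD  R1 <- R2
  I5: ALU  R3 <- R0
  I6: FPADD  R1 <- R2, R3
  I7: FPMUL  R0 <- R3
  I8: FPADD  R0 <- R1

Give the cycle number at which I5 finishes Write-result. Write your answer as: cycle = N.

  I1 | 1 | 2 | 7 | 8
  I2 | 2 | 9 | 12 | 13   RAW R1: wait I1 write@8
  I3 | 3 | 4 | 5 | 10   WAR R2: wait I2 read@9
  I4 | 14 | 15 | 18 | 19   struct: FPADD busy until I2 writes@13
  I5 | 15 | 16 | 17 | 18
  I6 | 20 | 21 | 24 | 25   struct: FPADD busy until I4 writes@19
  I7 | 21 | 22 | 27 | 28
  I8 | 29 | 30 | 33 | 34   WAW R0: wait I7 write@28

cycle = 18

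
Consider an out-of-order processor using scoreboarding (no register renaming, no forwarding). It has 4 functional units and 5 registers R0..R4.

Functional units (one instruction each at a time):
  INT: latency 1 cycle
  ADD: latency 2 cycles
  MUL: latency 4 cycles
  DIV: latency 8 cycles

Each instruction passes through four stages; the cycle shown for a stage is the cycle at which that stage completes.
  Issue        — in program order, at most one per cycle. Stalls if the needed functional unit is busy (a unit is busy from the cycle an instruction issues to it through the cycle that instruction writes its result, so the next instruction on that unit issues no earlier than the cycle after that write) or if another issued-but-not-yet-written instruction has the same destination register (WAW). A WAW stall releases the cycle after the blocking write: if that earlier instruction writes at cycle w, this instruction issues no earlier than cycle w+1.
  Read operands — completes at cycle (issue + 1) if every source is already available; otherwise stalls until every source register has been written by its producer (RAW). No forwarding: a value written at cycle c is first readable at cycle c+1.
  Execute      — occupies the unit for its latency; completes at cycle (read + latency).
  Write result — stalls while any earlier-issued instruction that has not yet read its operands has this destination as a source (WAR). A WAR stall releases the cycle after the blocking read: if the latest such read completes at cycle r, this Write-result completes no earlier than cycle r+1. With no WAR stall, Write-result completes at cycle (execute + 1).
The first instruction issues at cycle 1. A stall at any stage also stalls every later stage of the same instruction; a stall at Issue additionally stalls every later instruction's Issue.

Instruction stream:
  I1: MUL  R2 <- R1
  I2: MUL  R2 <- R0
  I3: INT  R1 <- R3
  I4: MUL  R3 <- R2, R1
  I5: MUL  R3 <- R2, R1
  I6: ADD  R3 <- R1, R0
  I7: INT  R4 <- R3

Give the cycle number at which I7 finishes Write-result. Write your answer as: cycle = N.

cycle = 36

I1: IS=1 RO=2 EX=6 WR=7
I2: IS=8 RO=9 EX=13 WR=14  [struct: MUL busy until I1 writes@7]
I3: IS=9 RO=10 EX=11 WR=12
I4: IS=15 RO=16 EX=20 WR=21  [struct: MUL busy until I2 writes@14]
I5: IS=22 RO=23 EX=27 WR=28  [struct: MUL busy until I4 writes@21]
I6: IS=29 RO=30 EX=32 WR=33  [WAW R3: wait I5 write@28]
I7: IS=30 RO=34 EX=35 WR=36  [RAW R3: wait I6 write@33]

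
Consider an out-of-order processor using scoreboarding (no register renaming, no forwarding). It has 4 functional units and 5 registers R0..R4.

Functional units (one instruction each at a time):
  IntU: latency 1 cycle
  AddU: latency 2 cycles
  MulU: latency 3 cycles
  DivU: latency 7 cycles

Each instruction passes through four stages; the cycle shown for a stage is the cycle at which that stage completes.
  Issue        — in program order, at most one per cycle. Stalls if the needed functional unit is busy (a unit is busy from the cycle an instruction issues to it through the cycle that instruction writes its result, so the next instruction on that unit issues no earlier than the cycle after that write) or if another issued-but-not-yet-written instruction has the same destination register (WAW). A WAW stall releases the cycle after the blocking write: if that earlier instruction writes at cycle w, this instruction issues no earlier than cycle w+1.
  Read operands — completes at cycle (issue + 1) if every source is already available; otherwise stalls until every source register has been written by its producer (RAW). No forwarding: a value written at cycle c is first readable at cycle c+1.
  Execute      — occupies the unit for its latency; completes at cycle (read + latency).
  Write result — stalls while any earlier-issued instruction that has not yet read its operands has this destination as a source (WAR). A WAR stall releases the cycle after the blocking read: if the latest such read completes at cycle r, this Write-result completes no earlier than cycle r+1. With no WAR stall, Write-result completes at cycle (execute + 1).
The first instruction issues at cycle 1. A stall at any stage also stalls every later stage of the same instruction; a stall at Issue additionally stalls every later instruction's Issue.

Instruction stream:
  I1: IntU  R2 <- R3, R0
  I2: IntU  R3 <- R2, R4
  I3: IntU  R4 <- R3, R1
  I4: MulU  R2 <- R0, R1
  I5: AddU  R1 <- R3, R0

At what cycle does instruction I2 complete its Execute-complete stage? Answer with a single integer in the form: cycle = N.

cycle = 7

[I1] 1/2/3/4
[I2] 5/6/7/8  (struct: IntU busy until I1 writes@4)
[I3] 9/10/11/12  (struct: IntU busy until I2 writes@8)
[I4] 10/11/14/15
[I5] 11/12/14/15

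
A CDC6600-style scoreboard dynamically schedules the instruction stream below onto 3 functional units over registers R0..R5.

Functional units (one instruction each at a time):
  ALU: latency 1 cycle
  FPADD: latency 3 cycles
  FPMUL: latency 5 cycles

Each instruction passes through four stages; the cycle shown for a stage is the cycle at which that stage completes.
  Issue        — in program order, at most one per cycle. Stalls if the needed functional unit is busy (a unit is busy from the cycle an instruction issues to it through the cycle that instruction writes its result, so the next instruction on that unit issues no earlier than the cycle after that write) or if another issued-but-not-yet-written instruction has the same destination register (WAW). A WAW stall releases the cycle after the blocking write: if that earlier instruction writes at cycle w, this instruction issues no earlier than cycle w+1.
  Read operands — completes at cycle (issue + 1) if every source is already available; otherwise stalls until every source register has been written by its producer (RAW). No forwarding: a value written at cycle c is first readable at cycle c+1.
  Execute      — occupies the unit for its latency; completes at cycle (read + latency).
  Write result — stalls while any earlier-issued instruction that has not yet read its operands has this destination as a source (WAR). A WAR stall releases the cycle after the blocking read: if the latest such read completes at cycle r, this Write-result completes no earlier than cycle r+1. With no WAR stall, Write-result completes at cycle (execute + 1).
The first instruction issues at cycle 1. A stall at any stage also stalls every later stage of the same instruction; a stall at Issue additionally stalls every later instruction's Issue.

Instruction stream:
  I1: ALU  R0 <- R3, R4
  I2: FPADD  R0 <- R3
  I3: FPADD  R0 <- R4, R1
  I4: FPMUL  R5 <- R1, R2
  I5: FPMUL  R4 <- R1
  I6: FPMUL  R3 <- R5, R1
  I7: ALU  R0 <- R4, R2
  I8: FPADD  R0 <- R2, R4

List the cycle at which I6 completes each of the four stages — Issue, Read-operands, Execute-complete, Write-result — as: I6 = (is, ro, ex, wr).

I1: IS=1 RO=2 EX=3 WR=4
I2: IS=5 RO=6 EX=9 WR=10  [WAW R0: wait I1 write@4]
I3: IS=11 RO=12 EX=15 WR=16  [struct: FPADD busy until I2 writes@10]
I4: IS=12 RO=13 EX=18 WR=19
I5: IS=20 RO=21 EX=26 WR=27  [struct: FPMUL busy until I4 writes@19]
I6: IS=28 RO=29 EX=34 WR=35  [struct: FPMUL busy until I5 writes@27]
I7: IS=29 RO=30 EX=31 WR=32
I8: IS=33 RO=34 EX=37 WR=38  [WAW R0: wait I7 write@32]

I6 = (28, 29, 34, 35)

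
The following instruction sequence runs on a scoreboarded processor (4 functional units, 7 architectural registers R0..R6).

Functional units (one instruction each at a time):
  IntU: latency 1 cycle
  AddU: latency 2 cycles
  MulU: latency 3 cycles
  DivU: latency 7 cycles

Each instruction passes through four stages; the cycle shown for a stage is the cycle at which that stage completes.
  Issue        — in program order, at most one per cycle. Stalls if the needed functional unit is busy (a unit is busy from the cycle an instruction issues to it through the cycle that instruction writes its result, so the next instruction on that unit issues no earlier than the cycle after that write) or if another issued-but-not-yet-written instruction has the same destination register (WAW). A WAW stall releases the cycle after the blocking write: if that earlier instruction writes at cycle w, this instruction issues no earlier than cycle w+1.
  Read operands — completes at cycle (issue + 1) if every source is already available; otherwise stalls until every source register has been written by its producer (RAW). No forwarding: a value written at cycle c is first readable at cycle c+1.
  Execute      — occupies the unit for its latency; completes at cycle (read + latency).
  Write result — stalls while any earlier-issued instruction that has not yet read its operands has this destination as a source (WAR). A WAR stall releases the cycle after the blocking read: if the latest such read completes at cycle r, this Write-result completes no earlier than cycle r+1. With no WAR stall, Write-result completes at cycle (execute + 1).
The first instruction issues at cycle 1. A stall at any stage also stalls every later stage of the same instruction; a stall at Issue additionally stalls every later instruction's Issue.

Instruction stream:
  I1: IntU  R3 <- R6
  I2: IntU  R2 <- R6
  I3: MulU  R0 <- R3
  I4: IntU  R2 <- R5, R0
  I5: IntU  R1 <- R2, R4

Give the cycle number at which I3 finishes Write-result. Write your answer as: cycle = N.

cycle 1: I1→IntU
cycle 2: I1 RO
cycle 3: I1 EX
cycle 4: I1 WR R3
cycle 5: I2→IntU
cycle 6: I2 RO, I3→MulU
cycle 7: I2 EX, I3 RO
cycle 8: I2 WR R2
cycle 9: I4→IntU
cycle 10: I3 EX
cycle 11: I3 WR R0
cycle 12: I4 RO
cycle 13: I4 EX
cycle 14: I4 WR R2
cycle 15: I5→IntU
cycle 16: I5 RO
cycle 17: I5 EX
cycle 18: I5 WR R1

cycle = 11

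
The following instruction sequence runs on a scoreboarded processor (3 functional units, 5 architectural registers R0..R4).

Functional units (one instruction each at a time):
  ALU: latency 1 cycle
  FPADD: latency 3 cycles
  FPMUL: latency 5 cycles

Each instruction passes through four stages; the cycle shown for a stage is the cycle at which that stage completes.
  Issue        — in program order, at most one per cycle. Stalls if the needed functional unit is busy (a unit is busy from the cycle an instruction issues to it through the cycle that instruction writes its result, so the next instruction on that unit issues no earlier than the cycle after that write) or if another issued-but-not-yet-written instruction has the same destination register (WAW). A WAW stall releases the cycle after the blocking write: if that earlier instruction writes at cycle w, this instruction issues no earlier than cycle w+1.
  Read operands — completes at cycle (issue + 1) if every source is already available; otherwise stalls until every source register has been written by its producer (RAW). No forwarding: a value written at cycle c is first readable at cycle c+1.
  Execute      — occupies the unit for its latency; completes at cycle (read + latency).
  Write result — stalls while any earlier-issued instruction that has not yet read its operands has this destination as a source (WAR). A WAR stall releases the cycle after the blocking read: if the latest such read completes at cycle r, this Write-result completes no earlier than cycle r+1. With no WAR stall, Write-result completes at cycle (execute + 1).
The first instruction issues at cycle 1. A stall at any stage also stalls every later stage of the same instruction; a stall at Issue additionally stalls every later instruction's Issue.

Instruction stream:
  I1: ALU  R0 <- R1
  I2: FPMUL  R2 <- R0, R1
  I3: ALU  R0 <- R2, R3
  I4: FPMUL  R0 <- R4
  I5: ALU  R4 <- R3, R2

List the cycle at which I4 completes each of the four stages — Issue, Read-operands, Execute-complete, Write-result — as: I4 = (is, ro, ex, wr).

I4 = (15, 16, 21, 22)

t=1  I1 dispatched to ALU
t=2  I1 operands ready, I2 dispatched to FPMUL
t=3  I1 complete
t=4  R0←I1
t=5  I2 operands ready, I3 dispatched to ALU
t=10  I2 complete
t=11  R2←I2
t=12  I3 operands ready
t=13  I3 complete
t=14  R0←I3
t=15  I4 dispatched to FPMUL
t=16  I4 operands ready, I5 dispatched to ALU
t=17  I5 operands ready
t=18  I5 complete
t=19  R4←I5
t=21  I4 complete
t=22  R0←I4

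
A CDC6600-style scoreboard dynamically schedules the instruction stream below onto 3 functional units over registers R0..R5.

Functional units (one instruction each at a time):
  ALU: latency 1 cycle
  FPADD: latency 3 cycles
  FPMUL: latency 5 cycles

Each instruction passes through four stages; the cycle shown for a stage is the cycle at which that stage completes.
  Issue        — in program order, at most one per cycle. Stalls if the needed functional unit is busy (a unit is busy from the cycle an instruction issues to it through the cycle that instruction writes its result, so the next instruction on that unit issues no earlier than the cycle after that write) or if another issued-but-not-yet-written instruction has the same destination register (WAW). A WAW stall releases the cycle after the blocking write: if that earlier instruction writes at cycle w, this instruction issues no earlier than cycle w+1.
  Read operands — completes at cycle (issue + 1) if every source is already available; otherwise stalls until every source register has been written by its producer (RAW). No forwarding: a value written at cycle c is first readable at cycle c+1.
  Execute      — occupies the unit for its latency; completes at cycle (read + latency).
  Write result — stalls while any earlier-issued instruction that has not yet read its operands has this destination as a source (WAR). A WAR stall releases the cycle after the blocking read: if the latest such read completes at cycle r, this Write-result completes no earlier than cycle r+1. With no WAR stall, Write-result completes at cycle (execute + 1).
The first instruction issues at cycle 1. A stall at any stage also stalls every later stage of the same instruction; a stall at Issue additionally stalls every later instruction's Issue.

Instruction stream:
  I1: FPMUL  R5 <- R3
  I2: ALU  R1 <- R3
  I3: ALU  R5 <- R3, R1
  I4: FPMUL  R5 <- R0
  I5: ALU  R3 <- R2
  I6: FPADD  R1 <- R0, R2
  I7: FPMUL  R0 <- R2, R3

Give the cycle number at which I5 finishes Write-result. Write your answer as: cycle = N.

[1] issue I1 (FPMUL)
[2] I1 read-ops | issue I2 (ALU)
[3] I2 read-ops
[4] I2 finished on ALU
[5] I2→R1
[7] I1 finished on FPMUL
[8] I1→R5
[9] issue I3 (ALU)
[10] I3 read-ops
[11] I3 finished on ALU
[12] I3→R5
[13] issue I4 (FPMUL)
[14] I4 read-ops | issue I5 (ALU)
[15] I5 read-ops | issue I6 (FPADD)
[16] I5 finished on ALU | I6 read-ops
[17] I5→R3
[19] I4 finished on FPMUL | I6 finished on FPADD
[20] I4→R5 | I6→R1
[21] issue I7 (FPMUL)
[22] I7 read-ops
[27] I7 finished on FPMUL
[28] I7→R0

cycle = 17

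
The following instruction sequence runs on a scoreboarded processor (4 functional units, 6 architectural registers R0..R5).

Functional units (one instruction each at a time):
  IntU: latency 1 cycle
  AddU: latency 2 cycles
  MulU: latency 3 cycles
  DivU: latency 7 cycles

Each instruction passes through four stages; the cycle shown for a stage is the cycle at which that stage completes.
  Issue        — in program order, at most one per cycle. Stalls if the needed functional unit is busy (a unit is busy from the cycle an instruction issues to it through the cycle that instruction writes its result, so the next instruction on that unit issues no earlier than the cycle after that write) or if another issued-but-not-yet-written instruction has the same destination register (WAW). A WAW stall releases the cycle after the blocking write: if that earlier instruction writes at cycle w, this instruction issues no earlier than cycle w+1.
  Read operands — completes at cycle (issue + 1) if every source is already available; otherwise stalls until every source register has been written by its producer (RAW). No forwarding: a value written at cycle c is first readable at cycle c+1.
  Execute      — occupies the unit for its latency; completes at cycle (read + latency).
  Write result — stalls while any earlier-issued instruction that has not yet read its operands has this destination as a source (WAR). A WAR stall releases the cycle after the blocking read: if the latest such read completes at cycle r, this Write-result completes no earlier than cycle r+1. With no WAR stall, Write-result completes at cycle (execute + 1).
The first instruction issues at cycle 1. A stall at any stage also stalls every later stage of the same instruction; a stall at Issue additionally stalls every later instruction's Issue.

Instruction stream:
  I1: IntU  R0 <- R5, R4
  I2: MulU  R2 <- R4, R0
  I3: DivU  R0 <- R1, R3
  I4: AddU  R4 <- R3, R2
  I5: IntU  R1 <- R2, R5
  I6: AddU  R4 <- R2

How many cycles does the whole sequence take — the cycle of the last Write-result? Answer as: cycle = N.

c1: I1 issues→IntU
c2: I1 reads · I2 issues→MulU
c3: I1 exec-done
c4: I1 writes R0
c5: I2 reads · I3 issues→DivU
c6: I3 reads · I4 issues→AddU
c7: I5 issues→IntU
c8: I2 exec-done
c9: I2 writes R2
c10: I4 reads · I5 reads
c11: I5 exec-done
c12: I4 exec-done · I5 writes R1
c13: I3 exec-done · I4 writes R4
c14: I3 writes R0 · I6 issues→AddU
c15: I6 reads
c17: I6 exec-done
c18: I6 writes R4

cycle = 18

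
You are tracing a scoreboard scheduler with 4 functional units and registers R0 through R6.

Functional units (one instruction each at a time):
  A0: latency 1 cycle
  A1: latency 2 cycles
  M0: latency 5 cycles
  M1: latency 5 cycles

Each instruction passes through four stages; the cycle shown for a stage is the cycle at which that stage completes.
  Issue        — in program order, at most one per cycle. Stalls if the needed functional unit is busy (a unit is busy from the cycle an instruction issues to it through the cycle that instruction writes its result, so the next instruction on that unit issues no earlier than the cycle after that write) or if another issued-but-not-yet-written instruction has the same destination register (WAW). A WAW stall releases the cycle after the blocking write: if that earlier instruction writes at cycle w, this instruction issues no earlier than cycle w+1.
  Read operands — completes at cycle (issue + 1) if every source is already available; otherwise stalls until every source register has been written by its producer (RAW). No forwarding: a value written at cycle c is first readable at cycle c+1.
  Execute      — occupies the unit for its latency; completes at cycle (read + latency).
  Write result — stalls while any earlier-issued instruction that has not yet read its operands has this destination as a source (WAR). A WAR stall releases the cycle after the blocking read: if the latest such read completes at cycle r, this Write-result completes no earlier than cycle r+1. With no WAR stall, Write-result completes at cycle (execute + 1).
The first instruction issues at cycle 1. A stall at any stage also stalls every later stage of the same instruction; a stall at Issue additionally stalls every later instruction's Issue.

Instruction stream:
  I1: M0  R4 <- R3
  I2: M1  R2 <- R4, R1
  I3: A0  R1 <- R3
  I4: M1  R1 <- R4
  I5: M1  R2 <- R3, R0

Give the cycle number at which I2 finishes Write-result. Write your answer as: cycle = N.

1) issue 1, read 2, done 7, write 8
2) issue 2, read 9, done 14, write 15  <RAW R4: wait I1 write@8>
3) issue 3, read 4, done 5, write 10  <WAR R1: wait I2 read@9>
4) issue 16, read 17, done 22, write 23  <struct: M1 busy until I2 writes@15>
5) issue 24, read 25, done 30, write 31  <struct: M1 busy until I4 writes@23>

cycle = 15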